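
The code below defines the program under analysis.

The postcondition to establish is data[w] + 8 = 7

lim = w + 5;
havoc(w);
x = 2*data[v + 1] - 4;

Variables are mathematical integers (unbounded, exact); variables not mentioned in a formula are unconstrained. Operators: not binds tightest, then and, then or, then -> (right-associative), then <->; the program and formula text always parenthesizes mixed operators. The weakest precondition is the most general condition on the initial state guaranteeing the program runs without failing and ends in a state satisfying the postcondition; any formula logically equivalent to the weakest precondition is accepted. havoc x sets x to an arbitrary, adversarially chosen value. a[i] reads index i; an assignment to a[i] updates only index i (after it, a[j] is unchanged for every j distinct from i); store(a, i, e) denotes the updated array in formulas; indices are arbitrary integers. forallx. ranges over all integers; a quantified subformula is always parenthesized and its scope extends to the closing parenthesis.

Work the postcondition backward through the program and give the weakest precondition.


Working backward. After the program, the postcondition data[w] + 8 = 7 must hold; in canonical form it is data[w] = -1.
Before x := 2*data[v + 1] - 4: data[w] = -1
Before havoc w: forall w_1. data[w_1] = -1
Before lim := w + 5: forall w_1. data[w_1] = -1
Answer: WP = forall w_1. data[w_1] = -1


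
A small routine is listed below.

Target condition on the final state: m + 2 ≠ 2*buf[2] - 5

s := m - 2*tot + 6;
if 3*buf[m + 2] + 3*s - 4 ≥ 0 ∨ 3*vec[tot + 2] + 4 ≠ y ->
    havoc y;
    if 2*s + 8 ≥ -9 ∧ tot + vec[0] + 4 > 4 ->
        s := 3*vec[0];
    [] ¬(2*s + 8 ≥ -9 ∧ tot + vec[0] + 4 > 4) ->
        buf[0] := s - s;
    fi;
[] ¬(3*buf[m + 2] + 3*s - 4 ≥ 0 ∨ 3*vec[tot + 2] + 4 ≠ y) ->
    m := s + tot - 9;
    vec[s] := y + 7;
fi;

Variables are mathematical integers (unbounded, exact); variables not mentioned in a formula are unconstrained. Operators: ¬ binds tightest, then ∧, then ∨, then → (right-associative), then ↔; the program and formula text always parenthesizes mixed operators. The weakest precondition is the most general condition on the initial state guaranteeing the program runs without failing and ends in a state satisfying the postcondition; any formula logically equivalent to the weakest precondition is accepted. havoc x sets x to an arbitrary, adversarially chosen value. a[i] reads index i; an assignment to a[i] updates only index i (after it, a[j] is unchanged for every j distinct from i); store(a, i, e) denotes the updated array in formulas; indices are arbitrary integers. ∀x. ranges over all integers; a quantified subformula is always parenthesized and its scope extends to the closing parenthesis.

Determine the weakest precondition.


Working backward. After the program, the postcondition m + 2 ≠ 2*buf[2] - 5 must hold; in canonical form it is m ≠ 2*buf[2] - 7.
Then branch requires ((2*s ≥ -17 ∧ vec[0] + tot > 0) → m ≠ 2*buf[2] - 7) ∧ ((¬(2*s ≥ -17 ∧ vec[0] + tot > 0)) → m ≠ 2*buf[2] - 7); else branch requires s + tot ≠ 2*buf[2] + 2.
Before the if: ((3*buf[m + 2] + 3*s ≥ 4 ∨ 3*vec[tot + 2] ≠ y - 4) → (((2*s ≥ -17 ∧ vec[0] + tot > 0) → m ≠ 2*buf[2] - 7) ∧ ((¬(2*s ≥ -17 ∧ vec[0] + tot > 0)) → m ≠ 2*buf[2] - 7))) ∧ ((¬(3*buf[m + 2] + 3*s ≥ 4 ∨ 3*vec[tot + 2] ≠ y - 4)) → s + tot ≠ 2*buf[2] + 2)
Before s := m - 2*tot + 6: ((3*buf[m + 2] + 3*m ≥ 6*tot - 14 ∨ 3*vec[tot + 2] ≠ y - 4) → (((2*m ≥ 4*tot - 29 ∧ vec[0] + tot > 0) → m ≠ 2*buf[2] - 7) ∧ ((¬(2*m ≥ 4*tot - 29 ∧ vec[0] + tot > 0)) → m ≠ 2*buf[2] - 7))) ∧ ((¬(3*buf[m + 2] + 3*m ≥ 6*tot - 14 ∨ 3*vec[tot + 2] ≠ y - 4)) → m ≠ 2*buf[2] + tot - 4)
Answer: WP = ((3*buf[m + 2] + 3*m ≥ 6*tot - 14 ∨ 3*vec[tot + 2] ≠ y - 4) → (((2*m ≥ 4*tot - 29 ∧ vec[0] + tot > 0) → m ≠ 2*buf[2] - 7) ∧ ((¬(2*m ≥ 4*tot - 29 ∧ vec[0] + tot > 0)) → m ≠ 2*buf[2] - 7))) ∧ ((¬(3*buf[m + 2] + 3*m ≥ 6*tot - 14 ∨ 3*vec[tot + 2] ≠ y - 4)) → m ≠ 2*buf[2] + tot - 4)


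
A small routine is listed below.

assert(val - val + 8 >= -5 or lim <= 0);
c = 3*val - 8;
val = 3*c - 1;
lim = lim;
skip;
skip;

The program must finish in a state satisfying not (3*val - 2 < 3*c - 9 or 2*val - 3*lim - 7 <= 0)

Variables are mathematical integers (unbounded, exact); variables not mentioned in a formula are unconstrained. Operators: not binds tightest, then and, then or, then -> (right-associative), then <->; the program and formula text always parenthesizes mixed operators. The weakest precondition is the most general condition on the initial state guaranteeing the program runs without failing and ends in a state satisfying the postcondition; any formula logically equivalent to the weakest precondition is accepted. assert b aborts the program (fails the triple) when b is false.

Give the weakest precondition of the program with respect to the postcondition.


Working backward. After the program, the postcondition not (3*val - 2 < 3*c - 9 or 2*val - 3*lim - 7 <= 0) must hold; in canonical form it is not (3*val < 3*c - 7 or 2*val <= 3*lim + 7).
Before skip: not (3*val < 3*c - 7 or 2*val <= 3*lim + 7)
Before skip: not (3*val < 3*c - 7 or 2*val <= 3*lim + 7)
Before lim := lim: not (3*val < 3*c - 7 or 2*val <= 3*lim + 7)
Before val := 3*c - 1: not (6*c < -4 or 6*c <= 3*lim + 9)
Before c := 3*val - 8: not (18*val < 44 or 18*val <= 3*lim + 57)
Before assert val - val + 8 >= -5 or lim <= 0: not (18*val < 44 or 18*val <= 3*lim + 57)
Answer: WP = not (18*val < 44 or 18*val <= 3*lim + 57)


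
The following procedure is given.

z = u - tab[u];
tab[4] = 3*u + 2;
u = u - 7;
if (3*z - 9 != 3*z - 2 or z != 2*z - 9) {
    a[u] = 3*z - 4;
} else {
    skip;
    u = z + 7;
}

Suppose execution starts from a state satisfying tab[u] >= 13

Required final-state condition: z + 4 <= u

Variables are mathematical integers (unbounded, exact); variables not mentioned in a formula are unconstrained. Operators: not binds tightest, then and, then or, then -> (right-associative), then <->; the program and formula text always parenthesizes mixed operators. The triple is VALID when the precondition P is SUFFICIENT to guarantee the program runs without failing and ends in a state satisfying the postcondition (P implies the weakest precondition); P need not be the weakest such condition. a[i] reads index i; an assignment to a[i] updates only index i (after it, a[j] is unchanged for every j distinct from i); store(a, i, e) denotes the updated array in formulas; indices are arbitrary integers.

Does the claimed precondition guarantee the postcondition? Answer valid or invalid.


Working backward. After the program, the postcondition z + 4 <= u must hold; in canonical form it is z <= u - 4.
Then branch requires z <= u - 4; else branch requires true.
Before the if: z <= u - 4
Before u := u - 7: z <= u - 11
Before tab[4] := 3*u + 2: z <= u - 11
Before z := u - tab[u]: tab[u] >= 11
The weakest precondition is tab[u] >= 11.
Check whether tab[u] >= 13 implies it.
Every state satisfying the precondition satisfies the weakest precondition: the implication holds.
Answer: valid


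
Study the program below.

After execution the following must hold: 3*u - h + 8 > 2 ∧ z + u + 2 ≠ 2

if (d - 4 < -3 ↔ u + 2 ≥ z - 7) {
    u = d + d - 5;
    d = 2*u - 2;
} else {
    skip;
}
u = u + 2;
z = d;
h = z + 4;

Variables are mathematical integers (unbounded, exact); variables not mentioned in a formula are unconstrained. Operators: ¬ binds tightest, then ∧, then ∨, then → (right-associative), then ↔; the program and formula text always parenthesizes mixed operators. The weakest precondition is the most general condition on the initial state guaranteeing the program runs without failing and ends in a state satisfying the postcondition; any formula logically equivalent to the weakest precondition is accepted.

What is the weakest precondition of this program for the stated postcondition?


Working backward. After the program, the postcondition 3*u - h + 8 > 2 ∧ z + u + 2 ≠ 2 must hold; in canonical form it is 3*u > h - 6 ∧ u + z ≠ 0.
Before h := z + 4: 3*u > z - 2 ∧ u + z ≠ 0
Before z := d: 3*u > d - 2 ∧ d + u ≠ 0
Before u := u + 2: 3*u > d - 8 ∧ d + u ≠ -2
Then branch requires 2*d > -5 ∧ 6*d ≠ 15; else branch requires 3*u > d - 8 ∧ d + u ≠ -2.
Before the if: ((d < 1 ↔ u ≥ z - 9) → (2*d > -5 ∧ 6*d ≠ 15)) ∧ ((¬(d < 1 ↔ u ≥ z - 9)) → (3*u > d - 8 ∧ d + u ≠ -2))
Answer: WP = ((d < 1 ↔ u ≥ z - 9) → (2*d > -5 ∧ 6*d ≠ 15)) ∧ ((¬(d < 1 ↔ u ≥ z - 9)) → (3*u > d - 8 ∧ d + u ≠ -2))


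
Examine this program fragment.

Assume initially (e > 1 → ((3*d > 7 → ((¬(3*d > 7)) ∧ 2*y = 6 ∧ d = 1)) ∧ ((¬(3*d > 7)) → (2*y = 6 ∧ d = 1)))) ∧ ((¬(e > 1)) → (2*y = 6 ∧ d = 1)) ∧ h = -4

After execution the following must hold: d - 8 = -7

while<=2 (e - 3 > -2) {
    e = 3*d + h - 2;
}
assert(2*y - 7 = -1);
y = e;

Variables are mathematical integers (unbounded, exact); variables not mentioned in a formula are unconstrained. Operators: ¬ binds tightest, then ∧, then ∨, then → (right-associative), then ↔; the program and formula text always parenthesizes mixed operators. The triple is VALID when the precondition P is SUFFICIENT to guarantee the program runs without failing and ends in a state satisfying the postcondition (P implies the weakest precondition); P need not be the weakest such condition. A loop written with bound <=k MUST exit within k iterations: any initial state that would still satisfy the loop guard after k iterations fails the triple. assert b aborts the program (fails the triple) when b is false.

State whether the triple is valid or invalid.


Working backward. After the program, the postcondition d - 8 = -7 must hold; in canonical form it is d = 1.
Before y := e: d = 1
Before assert 2*y - 7 = -1: 2*y = 6 ∧ d = 1
Before the loop (bound <=2), unroll the exhaustion recursion (WP_0 = exit-now case; WP_j = one more guarded iteration, up to j = 2):
  WP_0: (¬(e > 1)) ∧ 2*y = 6 ∧ d = 1
  WP_1: (e > 1 → ((¬(3*d + h > 3)) ∧ 2*y = 6 ∧ d = 1)) ∧ ((¬(e > 1)) → (2*y = 6 ∧ d = 1))
  WP_2: (e > 1 → ((3*d + h > 3 → ((¬(3*d + h > 3)) ∧ 2*y = 6 ∧ d = 1)) ∧ ((¬(3*d + h > 3)) → (2*y = 6 ∧ d = 1)))) ∧ ((¬(e > 1)) → (2*y = 6 ∧ d = 1))
So before the loop: (e > 1 → ((3*d + h > 3 → ((¬(3*d + h > 3)) ∧ 2*y = 6 ∧ d = 1)) ∧ ((¬(3*d + h > 3)) → (2*y = 6 ∧ d = 1)))) ∧ ((¬(e > 1)) → (2*y = 6 ∧ d = 1))
The weakest precondition is (e > 1 → ((3*d + h > 3 → ((¬(3*d + h > 3)) ∧ 2*y = 6 ∧ d = 1)) ∧ ((¬(3*d + h > 3)) → (2*y = 6 ∧ d = 1)))) ∧ ((¬(e > 1)) → (2*y = 6 ∧ d = 1)).
Check whether (e > 1 → ((3*d > 7 → ((¬(3*d > 7)) ∧ 2*y = 6 ∧ d = 1)) ∧ ((¬(3*d > 7)) → (2*y = 6 ∧ d = 1)))) ∧ ((¬(e > 1)) → (2*y = 6 ∧ d = 1)) ∧ h = -4 implies it.
Every state satisfying the precondition satisfies the weakest precondition: the implication holds.
Answer: valid


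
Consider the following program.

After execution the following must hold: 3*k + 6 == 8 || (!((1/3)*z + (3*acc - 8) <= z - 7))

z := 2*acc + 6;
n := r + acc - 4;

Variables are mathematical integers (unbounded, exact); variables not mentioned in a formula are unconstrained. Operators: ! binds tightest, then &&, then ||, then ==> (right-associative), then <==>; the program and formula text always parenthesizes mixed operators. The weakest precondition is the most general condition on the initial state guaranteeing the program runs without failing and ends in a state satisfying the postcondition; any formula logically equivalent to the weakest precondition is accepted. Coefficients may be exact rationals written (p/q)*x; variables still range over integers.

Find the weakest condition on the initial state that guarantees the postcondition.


Working backward. After the program, the postcondition 3*k + 6 == 8 || (!((1/3)*z + (3*acc - 8) <= z - 7)) must hold; in canonical form it is 3*k == 2 || (!(3*acc <= (2/3)*z + 1)).
Before n := r + acc - 4: 3*k == 2 || (!(3*acc <= (2/3)*z + 1))
Before z := 2*acc + 6: 3*k == 2 || (!((5/3)*acc <= 5))
Answer: WP = 3*k == 2 || (!((5/3)*acc <= 5))


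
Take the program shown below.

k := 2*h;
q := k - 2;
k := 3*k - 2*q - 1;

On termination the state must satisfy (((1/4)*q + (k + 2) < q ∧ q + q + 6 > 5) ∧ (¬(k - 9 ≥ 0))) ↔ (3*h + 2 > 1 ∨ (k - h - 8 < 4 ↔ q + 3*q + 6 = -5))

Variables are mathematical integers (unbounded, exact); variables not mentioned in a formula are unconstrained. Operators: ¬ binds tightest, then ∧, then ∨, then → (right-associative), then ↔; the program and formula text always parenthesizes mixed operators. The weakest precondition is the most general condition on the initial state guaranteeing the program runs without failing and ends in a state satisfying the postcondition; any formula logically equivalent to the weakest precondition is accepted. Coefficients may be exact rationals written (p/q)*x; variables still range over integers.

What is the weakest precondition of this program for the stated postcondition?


Working backward. After the program, the postcondition (((1/4)*q + (k + 2) < q ∧ q + q + 6 > 5) ∧ (¬(k - 9 ≥ 0))) ↔ (3*h + 2 > 1 ∨ (k - h - 8 < 4 ↔ q + 3*q + 6 = -5)) must hold; in canonical form it is (k < (3/4)*q - 2 ∧ 2*q > -1 ∧ (¬(k ≥ 9))) ↔ (3*h > -1 ∨ (k < h + 12 ↔ 4*q = -11)).
Before k := 3*k - 2*q - 1: (3*k < (11/4)*q - 1 ∧ 2*q > -1 ∧ (¬(3*k ≥ 2*q + 10))) ↔ (3*h > -1 ∨ (3*k < h + 2*q + 13 ↔ 4*q = -11))
Before q := k - 2: ((1/4)*k < -13/2 ∧ 2*k > 3 ∧ (¬(k ≥ 6))) ↔ (3*h > -1 ∨ (k < h + 9 ↔ 4*k = -3))
Before k := 2*h: ((1/2)*h < -13/2 ∧ 4*h > 3 ∧ (¬(2*h ≥ 6))) ↔ (3*h > -1 ∨ (h < 9 ↔ 8*h = -3))
Answer: WP = ((1/2)*h < -13/2 ∧ 4*h > 3 ∧ (¬(2*h ≥ 6))) ↔ (3*h > -1 ∨ (h < 9 ↔ 8*h = -3))


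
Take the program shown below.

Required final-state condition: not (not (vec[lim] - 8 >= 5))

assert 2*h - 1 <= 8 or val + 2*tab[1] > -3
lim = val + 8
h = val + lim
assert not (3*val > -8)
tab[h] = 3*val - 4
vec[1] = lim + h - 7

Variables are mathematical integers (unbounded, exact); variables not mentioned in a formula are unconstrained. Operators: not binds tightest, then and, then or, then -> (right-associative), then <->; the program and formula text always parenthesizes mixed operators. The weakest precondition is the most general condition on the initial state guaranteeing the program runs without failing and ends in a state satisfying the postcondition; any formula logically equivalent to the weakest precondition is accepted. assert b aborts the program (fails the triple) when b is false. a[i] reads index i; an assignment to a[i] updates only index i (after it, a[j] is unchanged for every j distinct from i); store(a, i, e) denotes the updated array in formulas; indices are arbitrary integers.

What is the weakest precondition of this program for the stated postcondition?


Working backward. After the program, the postcondition not (not (vec[lim] - 8 >= 5)) must hold; in canonical form it is vec[lim] >= 13.
Before vec[1] := lim + h - 7: store(vec, 1, h + lim - 7)[lim] >= 13
Before tab[h] := 3*val - 4: store(vec, 1, h + lim - 7)[lim] >= 13
Before assert not (3*val > -8): (not (3*val > -8)) and store(vec, 1, h + lim - 7)[lim] >= 13
Before h := val + lim: (not (3*val > -8)) and store(vec, 1, 2*lim + val - 7)[lim] >= 13
Before lim := val + 8: (not (3*val > -8)) and store(vec, 1, 3*val + 9)[val + 8] >= 13
Before assert 2*h - 1 <= 8 or val + 2*tab[1] > -3: (2*h <= 9 or 2*tab[1] + val > -3) and (not (3*val > -8)) and store(vec, 1, 3*val + 9)[val + 8] >= 13
Answer: WP = (2*h <= 9 or 2*tab[1] + val > -3) and (not (3*val > -8)) and store(vec, 1, 3*val + 9)[val + 8] >= 13


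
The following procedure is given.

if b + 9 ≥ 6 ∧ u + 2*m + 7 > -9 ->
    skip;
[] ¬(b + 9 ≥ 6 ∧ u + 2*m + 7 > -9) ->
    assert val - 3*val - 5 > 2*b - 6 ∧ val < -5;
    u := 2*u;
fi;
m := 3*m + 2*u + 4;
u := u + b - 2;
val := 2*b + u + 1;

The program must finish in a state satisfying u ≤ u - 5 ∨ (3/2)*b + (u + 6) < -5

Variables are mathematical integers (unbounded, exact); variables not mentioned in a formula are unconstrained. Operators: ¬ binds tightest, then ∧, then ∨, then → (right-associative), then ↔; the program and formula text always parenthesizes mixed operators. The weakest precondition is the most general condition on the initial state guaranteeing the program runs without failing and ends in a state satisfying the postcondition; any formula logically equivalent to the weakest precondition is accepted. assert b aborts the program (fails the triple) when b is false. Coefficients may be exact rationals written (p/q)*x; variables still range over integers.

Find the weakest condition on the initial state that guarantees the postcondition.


Working backward. After the program, the postcondition u ≤ u - 5 ∨ (3/2)*b + (u + 6) < -5 must hold; in canonical form it is (3/2)*b + u < -11.
Before val := 2*b + u + 1: (3/2)*b + u < -11
Before u := u + b - 2: (5/2)*b + u < -9
Before m := 3*m + 2*u + 4: (5/2)*b + u < -9
Then branch requires (5/2)*b + u < -9; else branch requires 2*b + 2*val < 1 ∧ val < -5 ∧ (5/2)*b + 2*u < -9.
Before the if: ((b ≥ -3 ∧ 2*m + u > -16) → (5/2)*b + u < -9) ∧ ((¬(b ≥ -3 ∧ 2*m + u > -16)) → (2*b + 2*val < 1 ∧ val < -5 ∧ (5/2)*b + 2*u < -9))
Answer: WP = ((b ≥ -3 ∧ 2*m + u > -16) → (5/2)*b + u < -9) ∧ ((¬(b ≥ -3 ∧ 2*m + u > -16)) → (2*b + 2*val < 1 ∧ val < -5 ∧ (5/2)*b + 2*u < -9))


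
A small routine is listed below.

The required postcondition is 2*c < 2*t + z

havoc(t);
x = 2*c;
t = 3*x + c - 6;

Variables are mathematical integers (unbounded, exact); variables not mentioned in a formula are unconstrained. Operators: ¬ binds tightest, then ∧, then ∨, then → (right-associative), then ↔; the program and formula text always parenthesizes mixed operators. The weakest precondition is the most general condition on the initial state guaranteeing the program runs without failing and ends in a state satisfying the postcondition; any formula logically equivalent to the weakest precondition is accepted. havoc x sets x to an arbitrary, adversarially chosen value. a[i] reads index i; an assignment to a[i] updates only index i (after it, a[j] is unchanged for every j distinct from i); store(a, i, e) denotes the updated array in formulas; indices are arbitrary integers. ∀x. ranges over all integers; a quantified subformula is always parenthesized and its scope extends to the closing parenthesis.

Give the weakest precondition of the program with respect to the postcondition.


Working backward. After the program, 2*c < 2*t + z must hold.
Before t := 3*x + c - 6: 6*x + z > 12
Before x := 2*c: 12*c + z > 12
Before havoc t: 12*c + z > 12
Answer: WP = 12*c + z > 12


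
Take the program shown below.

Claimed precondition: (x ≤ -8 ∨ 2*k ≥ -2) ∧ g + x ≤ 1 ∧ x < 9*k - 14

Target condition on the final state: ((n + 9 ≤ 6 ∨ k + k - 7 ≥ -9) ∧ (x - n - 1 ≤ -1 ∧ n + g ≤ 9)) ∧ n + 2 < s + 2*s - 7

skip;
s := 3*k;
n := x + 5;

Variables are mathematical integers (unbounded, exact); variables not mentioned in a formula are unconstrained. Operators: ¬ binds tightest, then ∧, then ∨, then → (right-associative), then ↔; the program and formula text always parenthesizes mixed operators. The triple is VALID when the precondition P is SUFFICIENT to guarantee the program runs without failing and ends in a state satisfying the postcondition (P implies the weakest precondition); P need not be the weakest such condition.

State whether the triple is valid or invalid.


Working backward. After the program, the postcondition ((n + 9 ≤ 6 ∨ k + k - 7 ≥ -9) ∧ (x - n - 1 ≤ -1 ∧ n + g ≤ 9)) ∧ n + 2 < s + 2*s - 7 must hold; in canonical form it is (n ≤ -3 ∨ 2*k ≥ -2) ∧ x ≤ n ∧ g + n ≤ 9 ∧ n < 3*s - 9.
Before n := x + 5: (x ≤ -8 ∨ 2*k ≥ -2) ∧ g + x ≤ 4 ∧ x < 3*s - 14
Before s := 3*k: (x ≤ -8 ∨ 2*k ≥ -2) ∧ g + x ≤ 4 ∧ x < 9*k - 14
Before skip: (x ≤ -8 ∨ 2*k ≥ -2) ∧ g + x ≤ 4 ∧ x < 9*k - 14
The weakest precondition is (x ≤ -8 ∨ 2*k ≥ -2) ∧ g + x ≤ 4 ∧ x < 9*k - 14.
Check whether (x ≤ -8 ∨ 2*k ≥ -2) ∧ g + x ≤ 1 ∧ x < 9*k - 14 implies it.
Every state satisfying the precondition satisfies the weakest precondition: the implication holds.
Answer: valid


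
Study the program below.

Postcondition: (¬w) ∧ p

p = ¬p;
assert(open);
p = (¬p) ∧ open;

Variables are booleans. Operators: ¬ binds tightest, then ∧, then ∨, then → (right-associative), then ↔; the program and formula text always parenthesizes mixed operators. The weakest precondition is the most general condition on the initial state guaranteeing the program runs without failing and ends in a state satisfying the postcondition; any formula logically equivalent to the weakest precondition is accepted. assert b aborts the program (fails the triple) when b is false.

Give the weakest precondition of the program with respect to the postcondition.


Working backward. After the program, (¬w) ∧ p must hold.
Before p := (¬p) ∧ open: (¬w) ∧ (¬p) ∧ open
Before assert open: open ∧ (¬w) ∧ (¬p)
Before p := ¬p: open ∧ (¬w) ∧ p
Answer: WP = open ∧ (¬w) ∧ p


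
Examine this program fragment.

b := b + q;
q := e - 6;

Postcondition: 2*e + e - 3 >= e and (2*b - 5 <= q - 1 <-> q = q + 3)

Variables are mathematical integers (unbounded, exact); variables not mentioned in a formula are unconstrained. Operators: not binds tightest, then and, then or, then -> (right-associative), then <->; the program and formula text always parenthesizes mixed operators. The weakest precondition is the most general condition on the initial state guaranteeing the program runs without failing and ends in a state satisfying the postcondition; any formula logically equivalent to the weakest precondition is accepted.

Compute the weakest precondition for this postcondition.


Working backward. After the program, the postcondition 2*e + e - 3 >= e and (2*b - 5 <= q - 1 <-> q = q + 3) must hold; in canonical form it is 2*e >= 3 and (not (2*b <= q + 4)).
Before q := e - 6: 2*e >= 3 and (not (2*b <= e - 2))
Before b := b + q: 2*e >= 3 and (not (2*b + 2*q <= e - 2))
Answer: WP = 2*e >= 3 and (not (2*b + 2*q <= e - 2))


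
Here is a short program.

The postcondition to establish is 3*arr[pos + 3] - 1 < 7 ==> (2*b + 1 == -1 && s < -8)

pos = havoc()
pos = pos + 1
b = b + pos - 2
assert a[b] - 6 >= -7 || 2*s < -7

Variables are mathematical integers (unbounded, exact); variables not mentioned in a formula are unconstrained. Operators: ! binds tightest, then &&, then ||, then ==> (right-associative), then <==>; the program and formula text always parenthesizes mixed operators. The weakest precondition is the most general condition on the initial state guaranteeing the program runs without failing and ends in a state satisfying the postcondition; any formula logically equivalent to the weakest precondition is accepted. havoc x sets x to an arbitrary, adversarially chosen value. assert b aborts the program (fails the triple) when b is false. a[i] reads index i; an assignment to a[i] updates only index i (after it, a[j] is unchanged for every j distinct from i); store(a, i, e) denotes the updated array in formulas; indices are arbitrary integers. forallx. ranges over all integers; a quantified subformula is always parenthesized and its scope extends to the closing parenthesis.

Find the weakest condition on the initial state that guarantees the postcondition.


Working backward. After the program, the postcondition 3*arr[pos + 3] - 1 < 7 ==> (2*b + 1 == -1 && s < -8) must hold; in canonical form it is 3*arr[pos + 3] < 8 ==> (2*b == -2 && s < -8).
Before assert a[b] - 6 >= -7 || 2*s < -7: (a[b] >= -1 || 2*s < -7) && (3*arr[pos + 3] < 8 ==> (2*b == -2 && s < -8))
Before b := b + pos - 2: (a[b + pos - 2] >= -1 || 2*s < -7) && (3*arr[pos + 3] < 8 ==> (2*b + 2*pos == 2 && s < -8))
Before pos := pos + 1: (a[b + pos - 1] >= -1 || 2*s < -7) && (3*arr[pos + 4] < 8 ==> (2*b + 2*pos == 0 && s < -8))
Before havoc pos: forall pos_1. ((a[b + pos_1 - 1] >= -1 || 2*s < -7) && (3*arr[pos_1 + 4] < 8 ==> (2*b + 2*pos_1 == 0 && s < -8)))
Answer: WP = forall pos_1. ((a[b + pos_1 - 1] >= -1 || 2*s < -7) && (3*arr[pos_1 + 4] < 8 ==> (2*b + 2*pos_1 == 0 && s < -8)))


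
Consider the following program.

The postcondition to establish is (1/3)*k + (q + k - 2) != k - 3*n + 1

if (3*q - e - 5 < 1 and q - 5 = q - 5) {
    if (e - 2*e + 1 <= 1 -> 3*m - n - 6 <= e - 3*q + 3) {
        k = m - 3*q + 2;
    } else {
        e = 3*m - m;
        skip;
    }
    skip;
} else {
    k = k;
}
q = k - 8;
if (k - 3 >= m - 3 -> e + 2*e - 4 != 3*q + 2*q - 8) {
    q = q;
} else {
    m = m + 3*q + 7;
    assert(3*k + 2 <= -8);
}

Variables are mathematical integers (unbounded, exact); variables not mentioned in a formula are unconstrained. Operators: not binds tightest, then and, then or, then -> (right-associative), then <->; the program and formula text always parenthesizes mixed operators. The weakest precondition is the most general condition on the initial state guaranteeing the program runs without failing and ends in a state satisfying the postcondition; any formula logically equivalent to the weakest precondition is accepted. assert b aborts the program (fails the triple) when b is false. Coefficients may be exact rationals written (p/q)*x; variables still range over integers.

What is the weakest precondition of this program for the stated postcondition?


Working backward. After the program, the postcondition (1/3)*k + (q + k - 2) != k - 3*n + 1 must hold; in canonical form it is (1/3)*k + 3*n + q != 3.
Then branch requires (1/3)*k + 3*n + q != 3; else branch requires 3*k <= -10 and (1/3)*k + 3*n + q != 3.
Before the if: ((k >= m -> 3*e != 5*q - 4) -> (1/3)*k + 3*n + q != 3) and ((not (k >= m -> 3*e != 5*q - 4)) -> (3*k <= -10 and (1/3)*k + 3*n + q != 3))
Before q := k - 8: ((k >= m -> 3*e != 5*k - 44) -> (4/3)*k + 3*n != 11) and ((not (k >= m -> 3*e != 5*k - 44)) -> (3*k <= -10 and (4/3)*k + 3*n != 11))
Then branch requires ((e >= 0 -> 3*m + 3*q <= e + n + 9) -> (((3*q <= 2 -> 3*e + 15*q != 5*m - 34) -> (4/3)*m + 3*n != 4*q + 25/3) and ((not (3*q <= 2 -> 3*e + 15*q != 5*m - 34)) -> (3*m <= 9*q - 16 and (4/3)*m + 3*n != 4*q + 25/3)))) and ((not (e >= 0 -> 3*m + 3*q <= e + n + 9)) -> (((k >= m -> 6*m != 5*k - 44) -> (4/3)*k + 3*n != 11) and ((not (k >= m -> 6*m != 5*k - 44)) -> (3*k <= -10 and (4/3)*k + 3*n != 11)))); else branch requires ((k >= m -> 3*e != 5*k - 44) -> (4/3)*k + 3*n != 11) and ((not (k >= m -> 3*e != 5*k - 44)) -> (3*k <= -10 and (4/3)*k + 3*n != 11)).
Before the if: (3*q < e + 6 -> (((e >= 0 -> 3*m + 3*q <= e + n + 9) -> (((3*q <= 2 -> 3*e + 15*q != 5*m - 34) -> (4/3)*m + 3*n != 4*q + 25/3) and ((not (3*q <= 2 -> 3*e + 15*q != 5*m - 34)) -> (3*m <= 9*q - 16 and (4/3)*m + 3*n != 4*q + 25/3)))) and ((not (e >= 0 -> 3*m + 3*q <= e + n + 9)) -> (((k >= m -> 6*m != 5*k - 44) -> (4/3)*k + 3*n != 11) and ((not (k >= m -> 6*m != 5*k - 44)) -> (3*k <= -10 and (4/3)*k + 3*n != 11)))))) and ((not (3*q < e + 6)) -> (((k >= m -> 3*e != 5*k - 44) -> (4/3)*k + 3*n != 11) and ((not (k >= m -> 3*e != 5*k - 44)) -> (3*k <= -10 and (4/3)*k + 3*n != 11))))
Answer: WP = (3*q < e + 6 -> (((e >= 0 -> 3*m + 3*q <= e + n + 9) -> (((3*q <= 2 -> 3*e + 15*q != 5*m - 34) -> (4/3)*m + 3*n != 4*q + 25/3) and ((not (3*q <= 2 -> 3*e + 15*q != 5*m - 34)) -> (3*m <= 9*q - 16 and (4/3)*m + 3*n != 4*q + 25/3)))) and ((not (e >= 0 -> 3*m + 3*q <= e + n + 9)) -> (((k >= m -> 6*m != 5*k - 44) -> (4/3)*k + 3*n != 11) and ((not (k >= m -> 6*m != 5*k - 44)) -> (3*k <= -10 and (4/3)*k + 3*n != 11)))))) and ((not (3*q < e + 6)) -> (((k >= m -> 3*e != 5*k - 44) -> (4/3)*k + 3*n != 11) and ((not (k >= m -> 3*e != 5*k - 44)) -> (3*k <= -10 and (4/3)*k + 3*n != 11))))


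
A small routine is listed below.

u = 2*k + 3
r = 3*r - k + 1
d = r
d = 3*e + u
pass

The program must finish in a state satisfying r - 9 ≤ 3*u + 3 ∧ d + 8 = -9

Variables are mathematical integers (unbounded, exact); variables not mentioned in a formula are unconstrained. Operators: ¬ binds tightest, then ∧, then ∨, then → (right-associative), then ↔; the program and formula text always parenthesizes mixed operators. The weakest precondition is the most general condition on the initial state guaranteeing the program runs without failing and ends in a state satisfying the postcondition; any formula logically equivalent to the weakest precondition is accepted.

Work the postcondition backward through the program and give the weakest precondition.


Working backward. After the program, the postcondition r - 9 ≤ 3*u + 3 ∧ d + 8 = -9 must hold; in canonical form it is r ≤ 3*u + 12 ∧ d = -17.
Before skip: r ≤ 3*u + 12 ∧ d = -17
Before d := 3*e + u: r ≤ 3*u + 12 ∧ 3*e + u = -17
Before d := r: r ≤ 3*u + 12 ∧ 3*e + u = -17
Before r := 3*r - k + 1: 3*r ≤ k + 3*u + 11 ∧ 3*e + u = -17
Before u := 2*k + 3: 3*r ≤ 7*k + 20 ∧ 3*e + 2*k = -20
Answer: WP = 3*r ≤ 7*k + 20 ∧ 3*e + 2*k = -20


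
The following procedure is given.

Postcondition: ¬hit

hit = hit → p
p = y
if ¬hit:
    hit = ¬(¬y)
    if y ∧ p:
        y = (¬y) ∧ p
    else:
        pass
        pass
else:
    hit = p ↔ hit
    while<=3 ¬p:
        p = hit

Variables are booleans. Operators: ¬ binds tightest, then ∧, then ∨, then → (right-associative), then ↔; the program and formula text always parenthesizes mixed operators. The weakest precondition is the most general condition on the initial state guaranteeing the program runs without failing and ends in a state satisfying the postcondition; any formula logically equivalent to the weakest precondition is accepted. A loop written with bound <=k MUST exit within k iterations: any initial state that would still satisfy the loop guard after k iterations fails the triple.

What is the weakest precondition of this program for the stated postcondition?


Working backward. After the program, ¬hit must hold.
Then branch requires ((y ∧ p) → (¬y)) ∧ ((¬(y ∧ p)) → (¬y)); else branch requires ((¬p) → (((¬(p ↔ hit)) → ((p ↔ hit) ∧ ((p ↔ hit) → (¬(p ↔ hit))))) ∧ ((p ↔ hit) → (¬(p ↔ hit))))) ∧ (p → (¬(p ↔ hit))).
Before the if: ((¬hit) → (((y ∧ p) → (¬y)) ∧ ((¬(y ∧ p)) → (¬y)))) ∧ (hit → (((¬p) → (((¬(p ↔ hit)) → ((p ↔ hit) ∧ ((p ↔ hit) → (¬(p ↔ hit))))) ∧ ((p ↔ hit) → (¬(p ↔ hit))))) ∧ (p → (¬(p ↔ hit)))))
Before p := y: ((¬hit) → (y → (¬y))) ∧ (hit → (((¬y) → (((¬(y ↔ hit)) → ((y ↔ hit) ∧ ((y ↔ hit) → (¬(y ↔ hit))))) ∧ ((y ↔ hit) → (¬(y ↔ hit))))) ∧ (y → (¬(y ↔ hit)))))
Before hit := hit → p: ((¬(hit → p)) → (y → (¬y))) ∧ ((hit → p) → (((¬y) → (((¬(y ↔ (hit → p))) → ((y ↔ (hit → p)) ∧ ((y ↔ (hit → p)) → (¬(y ↔ (hit → p)))))) ∧ ((y ↔ (hit → p)) → (¬(y ↔ (hit → p)))))) ∧ (y → (¬(y ↔ (hit → p))))))
Answer: WP = ((¬(hit → p)) → (y → (¬y))) ∧ ((hit → p) → (((¬y) → (((¬(y ↔ (hit → p))) → ((y ↔ (hit → p)) ∧ ((y ↔ (hit → p)) → (¬(y ↔ (hit → p)))))) ∧ ((y ↔ (hit → p)) → (¬(y ↔ (hit → p)))))) ∧ (y → (¬(y ↔ (hit → p))))))


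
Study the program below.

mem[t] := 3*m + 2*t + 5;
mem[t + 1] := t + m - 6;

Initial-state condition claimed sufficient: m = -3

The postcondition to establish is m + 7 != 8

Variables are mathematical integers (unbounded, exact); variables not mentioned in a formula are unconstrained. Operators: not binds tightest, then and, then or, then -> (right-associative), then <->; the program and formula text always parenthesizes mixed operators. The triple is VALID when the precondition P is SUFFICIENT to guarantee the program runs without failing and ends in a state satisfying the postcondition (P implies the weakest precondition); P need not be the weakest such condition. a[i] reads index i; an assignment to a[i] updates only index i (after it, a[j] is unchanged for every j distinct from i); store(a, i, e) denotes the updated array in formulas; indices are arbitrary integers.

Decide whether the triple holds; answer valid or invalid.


Working backward. After the program, the postcondition m + 7 != 8 must hold; in canonical form it is m != 1.
Before mem[t + 1] := t + m - 6: m != 1
Before mem[t] := 3*m + 2*t + 5: m != 1
The weakest precondition is m != 1.
Check whether m = -3 implies it.
Every state satisfying the precondition satisfies the weakest precondition: the implication holds.
Answer: valid


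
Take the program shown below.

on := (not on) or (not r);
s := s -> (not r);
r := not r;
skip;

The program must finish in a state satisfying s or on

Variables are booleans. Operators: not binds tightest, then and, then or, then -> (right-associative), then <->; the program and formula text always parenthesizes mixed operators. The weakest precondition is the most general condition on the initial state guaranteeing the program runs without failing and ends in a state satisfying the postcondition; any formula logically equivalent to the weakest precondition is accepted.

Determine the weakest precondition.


Working backward. After the program, s or on must hold.
Before skip: s or on
Before r := not r: s or on
Before s := s -> (not r): (s -> (not r)) or on
Before on := (not on) or (not r): (s -> (not r)) or (not on) or (not r)
Answer: WP = (s -> (not r)) or (not on) or (not r)


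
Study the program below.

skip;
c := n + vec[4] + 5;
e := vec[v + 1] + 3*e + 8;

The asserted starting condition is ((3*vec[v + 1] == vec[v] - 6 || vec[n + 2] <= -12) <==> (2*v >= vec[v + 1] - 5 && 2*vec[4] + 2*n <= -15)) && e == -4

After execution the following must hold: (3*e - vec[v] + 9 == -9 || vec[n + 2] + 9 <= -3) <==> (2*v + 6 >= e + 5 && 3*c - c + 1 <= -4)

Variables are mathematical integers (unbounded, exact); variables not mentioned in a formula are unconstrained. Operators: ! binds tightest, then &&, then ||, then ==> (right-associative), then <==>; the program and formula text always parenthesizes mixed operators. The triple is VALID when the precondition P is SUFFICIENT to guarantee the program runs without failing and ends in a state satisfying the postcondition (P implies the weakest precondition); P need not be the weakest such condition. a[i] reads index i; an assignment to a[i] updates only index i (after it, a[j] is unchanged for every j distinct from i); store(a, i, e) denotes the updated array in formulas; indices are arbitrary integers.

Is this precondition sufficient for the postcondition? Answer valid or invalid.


Working backward. After the program, the postcondition (3*e - vec[v] + 9 == -9 || vec[n + 2] + 9 <= -3) <==> (2*v + 6 >= e + 5 && 3*c - c + 1 <= -4) must hold; in canonical form it is (3*e == vec[v] - 18 || vec[n + 2] <= -12) <==> (2*v >= e - 1 && 2*c <= -5).
Before e := vec[v + 1] + 3*e + 8: (3*vec[v + 1] + 9*e == vec[v] - 42 || vec[n + 2] <= -12) <==> (2*v >= vec[v + 1] + 3*e + 7 && 2*c <= -5)
Before c := n + vec[4] + 5: (3*vec[v + 1] + 9*e == vec[v] - 42 || vec[n + 2] <= -12) <==> (2*v >= vec[v + 1] + 3*e + 7 && 2*vec[4] + 2*n <= -15)
Before skip: (3*vec[v + 1] + 9*e == vec[v] - 42 || vec[n + 2] <= -12) <==> (2*v >= vec[v + 1] + 3*e + 7 && 2*vec[4] + 2*n <= -15)
The weakest precondition is (3*vec[v + 1] + 9*e == vec[v] - 42 || vec[n + 2] <= -12) <==> (2*v >= vec[v + 1] + 3*e + 7 && 2*vec[4] + 2*n <= -15).
Check whether ((3*vec[v + 1] == vec[v] - 6 || vec[n + 2] <= -12) <==> (2*v >= vec[v + 1] - 5 && 2*vec[4] + 2*n <= -15)) && e == -4 implies it.
Every state satisfying the precondition satisfies the weakest precondition: the implication holds.
Answer: valid


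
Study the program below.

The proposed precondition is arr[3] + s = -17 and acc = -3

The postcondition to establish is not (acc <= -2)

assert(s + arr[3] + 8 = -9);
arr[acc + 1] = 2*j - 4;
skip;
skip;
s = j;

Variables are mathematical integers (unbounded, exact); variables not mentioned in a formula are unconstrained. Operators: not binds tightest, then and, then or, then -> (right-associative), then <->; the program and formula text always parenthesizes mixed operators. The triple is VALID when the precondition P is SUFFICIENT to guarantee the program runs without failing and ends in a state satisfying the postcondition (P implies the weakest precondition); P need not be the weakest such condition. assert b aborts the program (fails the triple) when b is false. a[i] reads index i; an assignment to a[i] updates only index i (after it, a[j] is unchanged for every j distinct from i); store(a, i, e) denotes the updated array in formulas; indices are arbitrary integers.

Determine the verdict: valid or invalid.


Working backward. After the program, not (acc <= -2) must hold.
Before s := j: not (acc <= -2)
Before skip: not (acc <= -2)
Before skip: not (acc <= -2)
Before arr[acc + 1] := 2*j - 4: not (acc <= -2)
Before assert s + arr[3] + 8 = -9: arr[3] + s = -17 and (not (acc <= -2))
The weakest precondition is arr[3] + s = -17 and (not (acc <= -2)).
Check whether arr[3] + s = -17 and acc = -3 implies it.
Countermodel: at the initial state acc = -3, arr = {[3] = 0, elsewhere 0}, s = -17, the precondition holds but the weakest precondition fails.
Answer: invalid


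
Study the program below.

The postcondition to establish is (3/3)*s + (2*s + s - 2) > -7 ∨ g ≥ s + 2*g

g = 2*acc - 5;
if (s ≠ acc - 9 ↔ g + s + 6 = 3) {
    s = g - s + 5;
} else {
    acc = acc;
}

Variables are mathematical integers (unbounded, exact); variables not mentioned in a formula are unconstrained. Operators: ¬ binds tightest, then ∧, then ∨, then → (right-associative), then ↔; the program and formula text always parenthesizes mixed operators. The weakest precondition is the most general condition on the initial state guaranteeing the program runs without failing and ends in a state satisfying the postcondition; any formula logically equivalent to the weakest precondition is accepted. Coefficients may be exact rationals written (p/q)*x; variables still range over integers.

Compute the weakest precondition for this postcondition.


Working backward. After the program, the postcondition (3/3)*s + (2*s + s - 2) > -7 ∨ g ≥ s + 2*g must hold; in canonical form it is 4*s > -5 ∨ g + s ≤ 0.
Then branch requires 4*g > 4*s - 25 ∨ 2*g ≤ s - 5; else branch requires 4*s > -5 ∨ g + s ≤ 0.
Before the if: ((s ≠ acc - 9 ↔ g + s = -3) → (4*g > 4*s - 25 ∨ 2*g ≤ s - 5)) ∧ ((¬(s ≠ acc - 9 ↔ g + s = -3)) → (4*s > -5 ∨ g + s ≤ 0))
Before g := 2*acc - 5: ((s ≠ acc - 9 ↔ 2*acc + s = 2) → (8*acc > 4*s - 5 ∨ 4*acc ≤ s + 5)) ∧ ((¬(s ≠ acc - 9 ↔ 2*acc + s = 2)) → (4*s > -5 ∨ 2*acc + s ≤ 5))
Answer: WP = ((s ≠ acc - 9 ↔ 2*acc + s = 2) → (8*acc > 4*s - 5 ∨ 4*acc ≤ s + 5)) ∧ ((¬(s ≠ acc - 9 ↔ 2*acc + s = 2)) → (4*s > -5 ∨ 2*acc + s ≤ 5))


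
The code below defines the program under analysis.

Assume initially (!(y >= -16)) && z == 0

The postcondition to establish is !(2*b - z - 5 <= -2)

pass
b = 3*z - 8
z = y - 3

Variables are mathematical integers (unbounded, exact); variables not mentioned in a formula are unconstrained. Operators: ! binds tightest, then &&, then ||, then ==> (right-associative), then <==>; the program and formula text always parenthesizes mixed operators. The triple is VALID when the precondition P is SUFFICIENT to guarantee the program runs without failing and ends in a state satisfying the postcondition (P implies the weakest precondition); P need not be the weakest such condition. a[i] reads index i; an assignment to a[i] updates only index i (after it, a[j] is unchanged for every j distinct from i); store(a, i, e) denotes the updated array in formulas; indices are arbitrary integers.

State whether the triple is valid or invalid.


Working backward. After the program, the postcondition !(2*b - z - 5 <= -2) must hold; in canonical form it is !(2*b <= z + 3).
Before z := y - 3: !(2*b <= y)
Before b := 3*z - 8: !(6*z <= y + 16)
Before skip: !(6*z <= y + 16)
The weakest precondition is !(6*z <= y + 16).
Check whether (!(y >= -16)) && z == 0 implies it.
Every state satisfying the precondition satisfies the weakest precondition: the implication holds.
Answer: valid
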